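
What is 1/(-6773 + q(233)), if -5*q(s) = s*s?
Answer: -5/88154 ≈ -5.6719e-5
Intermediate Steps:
q(s) = -s²/5 (q(s) = -s*s/5 = -s²/5)
1/(-6773 + q(233)) = 1/(-6773 - ⅕*233²) = 1/(-6773 - ⅕*54289) = 1/(-6773 - 54289/5) = 1/(-88154/5) = -5/88154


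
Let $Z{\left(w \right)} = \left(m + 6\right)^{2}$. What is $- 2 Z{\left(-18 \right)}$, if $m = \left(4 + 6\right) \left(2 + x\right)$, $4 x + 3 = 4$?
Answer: $- \frac{3249}{2} \approx -1624.5$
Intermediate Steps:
$x = \frac{1}{4}$ ($x = - \frac{3}{4} + \frac{1}{4} \cdot 4 = - \frac{3}{4} + 1 = \frac{1}{4} \approx 0.25$)
$m = \frac{45}{2}$ ($m = \left(4 + 6\right) \left(2 + \frac{1}{4}\right) = 10 \cdot \frac{9}{4} = \frac{45}{2} \approx 22.5$)
$Z{\left(w \right)} = \frac{3249}{4}$ ($Z{\left(w \right)} = \left(\frac{45}{2} + 6\right)^{2} = \left(\frac{57}{2}\right)^{2} = \frac{3249}{4}$)
$- 2 Z{\left(-18 \right)} = \left(-2\right) \frac{3249}{4} = - \frac{3249}{2}$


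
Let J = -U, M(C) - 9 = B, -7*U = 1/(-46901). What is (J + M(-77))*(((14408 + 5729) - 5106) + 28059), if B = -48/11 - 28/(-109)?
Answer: 82998922547300/393640093 ≈ 2.1085e+5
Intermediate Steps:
U = 1/328307 (U = -⅐/(-46901) = -⅐*(-1/46901) = 1/328307 ≈ 3.0459e-6)
B = -4924/1199 (B = -48*1/11 - 28*(-1/109) = -48/11 + 28/109 = -4924/1199 ≈ -4.1068)
M(C) = 5867/1199 (M(C) = 9 - 4924/1199 = 5867/1199)
J = -1/328307 (J = -1*1/328307 = -1/328307 ≈ -3.0459e-6)
(J + M(-77))*(((14408 + 5729) - 5106) + 28059) = (-1/328307 + 5867/1199)*(((14408 + 5729) - 5106) + 28059) = 1926175970*((20137 - 5106) + 28059)/393640093 = 1926175970*(15031 + 28059)/393640093 = (1926175970/393640093)*43090 = 82998922547300/393640093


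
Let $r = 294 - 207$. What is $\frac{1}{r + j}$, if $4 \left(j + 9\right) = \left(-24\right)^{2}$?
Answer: $\frac{1}{222} \approx 0.0045045$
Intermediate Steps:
$r = 87$
$j = 135$ ($j = -9 + \frac{\left(-24\right)^{2}}{4} = -9 + \frac{1}{4} \cdot 576 = -9 + 144 = 135$)
$\frac{1}{r + j} = \frac{1}{87 + 135} = \frac{1}{222}$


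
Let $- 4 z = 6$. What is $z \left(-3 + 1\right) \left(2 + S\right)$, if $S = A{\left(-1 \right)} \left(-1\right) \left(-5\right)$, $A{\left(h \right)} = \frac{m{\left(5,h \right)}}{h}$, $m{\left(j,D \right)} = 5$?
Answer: $-69$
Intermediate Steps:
$z = - \frac{3}{2}$ ($z = \left(- \frac{1}{4}\right) 6 = - \frac{3}{2} \approx -1.5$)
$A{\left(h \right)} = \frac{5}{h}$
$S = -25$ ($S = \frac{5}{-1} \left(-1\right) \left(-5\right) = 5 \left(-1\right) \left(-1\right) \left(-5\right) = \left(-5\right) \left(-1\right) \left(-5\right) = 5 \left(-5\right) = -25$)
$z \left(-3 + 1\right) \left(2 + S\right) = - \frac{3 \left(-3 + 1\right)}{2} \left(2 - 25\right) = \left(- \frac{3}{2}\right) \left(-2\right) \left(-23\right) = 3 \left(-23\right) = -69$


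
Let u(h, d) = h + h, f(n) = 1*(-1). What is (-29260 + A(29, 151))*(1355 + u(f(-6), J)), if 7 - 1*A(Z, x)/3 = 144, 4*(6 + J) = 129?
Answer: -40144863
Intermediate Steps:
J = 105/4 (J = -6 + (1/4)*129 = -6 + 129/4 = 105/4 ≈ 26.250)
A(Z, x) = -411 (A(Z, x) = 21 - 3*144 = 21 - 432 = -411)
f(n) = -1
u(h, d) = 2*h
(-29260 + A(29, 151))*(1355 + u(f(-6), J)) = (-29260 - 411)*(1355 + 2*(-1)) = -29671*(1355 - 2) = -29671*1353 = -40144863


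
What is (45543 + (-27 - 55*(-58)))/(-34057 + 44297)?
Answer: 24353/5120 ≈ 4.7564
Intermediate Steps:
(45543 + (-27 - 55*(-58)))/(-34057 + 44297) = (45543 + (-27 + 3190))/10240 = (45543 + 3163)*(1/10240) = 48706*(1/10240) = 24353/5120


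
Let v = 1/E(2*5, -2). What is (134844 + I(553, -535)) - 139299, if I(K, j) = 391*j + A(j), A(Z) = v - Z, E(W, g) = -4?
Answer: -852421/4 ≈ -2.1311e+5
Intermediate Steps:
v = -¼ (v = 1/(-4) = -¼ ≈ -0.25000)
A(Z) = -¼ - Z
I(K, j) = -¼ + 390*j (I(K, j) = 391*j + (-¼ - j) = -¼ + 390*j)
(134844 + I(553, -535)) - 139299 = (134844 + (-¼ + 390*(-535))) - 139299 = (134844 + (-¼ - 208650)) - 139299 = (134844 - 834601/4) - 139299 = -295225/4 - 139299 = -852421/4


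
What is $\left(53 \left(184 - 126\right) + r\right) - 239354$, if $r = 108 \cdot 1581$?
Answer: $-65532$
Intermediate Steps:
$r = 170748$
$\left(53 \left(184 - 126\right) + r\right) - 239354 = \left(53 \left(184 - 126\right) + 170748\right) - 239354 = \left(53 \cdot 58 + 170748\right) - 239354 = \left(3074 + 170748\right) - 239354 = 173822 - 239354 = -65532$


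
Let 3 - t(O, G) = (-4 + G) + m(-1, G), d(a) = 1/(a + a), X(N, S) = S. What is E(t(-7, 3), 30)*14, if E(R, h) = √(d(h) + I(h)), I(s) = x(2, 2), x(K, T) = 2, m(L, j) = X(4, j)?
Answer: 77*√15/15 ≈ 19.881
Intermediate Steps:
m(L, j) = j
d(a) = 1/(2*a)
I(s) = 2
t(O, G) = 7 - 2*G (t(O, G) = 3 - ((-4 + G) + G) = 3 - (-4 + 2*G) = 3 + (4 - 2*G) = 7 - 2*G)
E(R, h) = √(2 + 1/(2*h)) (E(R, h) = √(1/(2*h) + 2) = √(2 + 1/(2*h)))
E(t(-7, 3), 30)*14 = (√(8 + 2/30)/2)*14 = (√(8 + 2*(1/30))/2)*14 = (√(8 + 1/15)/2)*14 = (√(121/15)/2)*14 = ((11*√15/15)/2)*14 = (11*√15/30)*14 = 77*√15/15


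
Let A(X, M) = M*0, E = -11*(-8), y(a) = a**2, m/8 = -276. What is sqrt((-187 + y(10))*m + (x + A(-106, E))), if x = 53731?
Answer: sqrt(245827) ≈ 495.81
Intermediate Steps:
m = -2208 (m = 8*(-276) = -2208)
E = 88
A(X, M) = 0
sqrt((-187 + y(10))*m + (x + A(-106, E))) = sqrt((-187 + 10**2)*(-2208) + (53731 + 0)) = sqrt((-187 + 100)*(-2208) + 53731) = sqrt(-87*(-2208) + 53731) = sqrt(192096 + 53731) = sqrt(245827)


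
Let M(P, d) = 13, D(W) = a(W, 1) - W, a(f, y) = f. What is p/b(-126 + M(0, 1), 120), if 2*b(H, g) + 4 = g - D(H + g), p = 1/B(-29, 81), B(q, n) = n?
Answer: 1/4698 ≈ 0.00021286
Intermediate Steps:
D(W) = 0 (D(W) = W - W = 0)
p = 1/81 ≈ 0.012346
b(H, g) = -2 + g/2 (b(H, g) = -2 + (g - 1*0)/2 = -2 + (g + 0)/2 = -2 + g/2)
p/b(-126 + M(0, 1), 120) = 1/(81*(-2 + (½)*120)) = 1/(81*(-2 + 60)) = (1/81)/58 = (1/81)*(1/58) = 1/4698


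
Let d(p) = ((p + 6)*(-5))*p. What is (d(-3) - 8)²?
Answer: 1369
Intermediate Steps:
d(p) = p*(-30 - 5*p) (d(p) = ((6 + p)*(-5))*p = (-30 - 5*p)*p = p*(-30 - 5*p))
(d(-3) - 8)² = (-5*(-3)*(6 - 3) - 8)² = (-5*(-3)*3 - 8)² = (45 - 8)² = 37² = 1369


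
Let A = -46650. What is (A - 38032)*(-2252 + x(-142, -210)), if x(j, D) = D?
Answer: 208487084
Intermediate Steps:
(A - 38032)*(-2252 + x(-142, -210)) = (-46650 - 38032)*(-2252 - 210) = -84682*(-2462) = 208487084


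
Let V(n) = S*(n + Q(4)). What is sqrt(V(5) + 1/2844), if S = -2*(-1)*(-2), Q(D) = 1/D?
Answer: I*sqrt(4718117)/474 ≈ 4.5825*I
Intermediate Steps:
S = -4 (S = 2*(-2) = -4)
V(n) = -1 - 4*n (V(n) = -4*(n + 1/4) = -4*(1/4 + n) = -1 - 4*n)
sqrt(V(5) + 1/2844) = sqrt((-1 - 4*5) + 1/2844) = sqrt((-1 - 20) + 1/2844) = sqrt(-21 + 1/2844) = sqrt(-59723/2844) = I*sqrt(4718117)/474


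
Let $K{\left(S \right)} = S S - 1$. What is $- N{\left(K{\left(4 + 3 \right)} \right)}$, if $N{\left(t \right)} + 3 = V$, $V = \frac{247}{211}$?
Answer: $\frac{386}{211} \approx 1.8294$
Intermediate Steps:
$K{\left(S \right)} = -1 + S^{2}$ ($K{\left(S \right)} = S^{2} - 1 = -1 + S^{2}$)
$V = \frac{247}{211}$ ($V = 247 \cdot \frac{1}{211} = \frac{247}{211} \approx 1.1706$)
$N{\left(t \right)} = - \frac{386}{211}$ ($N{\left(t \right)} = -3 + \frac{247}{211} = - \frac{386}{211}$)
$- N{\left(K{\left(4 + 3 \right)} \right)} = \left(-1\right) \left(- \frac{386}{211}\right) = \frac{386}{211}$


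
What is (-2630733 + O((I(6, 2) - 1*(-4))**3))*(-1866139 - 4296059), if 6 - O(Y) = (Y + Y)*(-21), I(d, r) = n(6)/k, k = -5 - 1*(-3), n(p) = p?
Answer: 16210801845630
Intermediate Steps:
k = -2 (k = -5 + 3 = -2)
I(d, r) = -3 (I(d, r) = 6/(-2) = 6*(-1/2) = -3)
O(Y) = 6 + 42*Y (O(Y) = 6 - (Y + Y)*(-21) = 6 - 2*Y*(-21) = 6 - (-42)*Y = 6 + 42*Y)
(-2630733 + O((I(6, 2) - 1*(-4))**3))*(-1866139 - 4296059) = (-2630733 + (6 + 42*(-3 - 1*(-4))**3))*(-1866139 - 4296059) = (-2630733 + (6 + 42*(-3 + 4)**3))*(-6162198) = (-2630733 + (6 + 42*1**3))*(-6162198) = (-2630733 + (6 + 42*1))*(-6162198) = (-2630733 + (6 + 42))*(-6162198) = (-2630733 + 48)*(-6162198) = -2630685*(-6162198) = 16210801845630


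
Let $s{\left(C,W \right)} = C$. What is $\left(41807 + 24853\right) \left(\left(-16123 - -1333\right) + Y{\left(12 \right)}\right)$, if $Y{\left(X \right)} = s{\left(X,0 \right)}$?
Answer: $-985101480$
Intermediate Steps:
$Y{\left(X \right)} = X$
$\left(41807 + 24853\right) \left(\left(-16123 - -1333\right) + Y{\left(12 \right)}\right) = \left(41807 + 24853\right) \left(\left(-16123 - -1333\right) + 12\right) = 66660 \left(\left(-16123 + 1333\right) + 12\right) = 66660 \left(-14790 + 12\right) = 66660 \left(-14778\right) = -985101480$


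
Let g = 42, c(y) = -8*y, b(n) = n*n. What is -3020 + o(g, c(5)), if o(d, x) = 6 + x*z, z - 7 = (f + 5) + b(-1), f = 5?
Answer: -3734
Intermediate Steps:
b(n) = n**2
z = 18 (z = 7 + ((5 + 5) + (-1)**2) = 7 + (10 + 1) = 7 + 11 = 18)
o(d, x) = 6 + 18*x (o(d, x) = 6 + x*18 = 6 + 18*x)
-3020 + o(g, c(5)) = -3020 + (6 + 18*(-8*5)) = -3020 + (6 + 18*(-40)) = -3020 + (6 - 720) = -3020 - 714 = -3734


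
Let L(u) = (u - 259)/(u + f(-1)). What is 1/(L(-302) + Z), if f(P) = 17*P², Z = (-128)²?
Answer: 95/1556667 ≈ 6.1028e-5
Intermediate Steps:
Z = 16384
L(u) = (-259 + u)/(17 + u) (L(u) = (u - 259)/(u + 17*(-1)²) = (-259 + u)/(u + 17*1) = (-259 + u)/(u + 17) = (-259 + u)/(17 + u))
1/(L(-302) + Z) = 1/((-259 - 302)/(17 - 302) + 16384) = 1/(-561/(-285) + 16384) = 1/(-1/285*(-561) + 16384) = 1/(187/95 + 16384) = 1/(1556667/95) = 95/1556667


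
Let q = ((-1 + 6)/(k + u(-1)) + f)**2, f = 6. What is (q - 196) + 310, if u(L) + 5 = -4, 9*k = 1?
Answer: 36753/256 ≈ 143.57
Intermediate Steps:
k = 1/9 (k = (1/9)*1 = 1/9 ≈ 0.11111)
u(L) = -9 (u(L) = -5 - 4 = -9)
q = 7569/256 (q = ((-1 + 6)/(1/9 - 9) + 6)**2 = (5/(-80/9) + 6)**2 = (5*(-9/80) + 6)**2 = (-9/16 + 6)**2 = (87/16)**2 = 7569/256 ≈ 29.566)
(q - 196) + 310 = (7569/256 - 196) + 310 = -42607/256 + 310 = 36753/256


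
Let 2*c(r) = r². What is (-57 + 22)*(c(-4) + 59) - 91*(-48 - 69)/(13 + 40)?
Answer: -113638/53 ≈ -2144.1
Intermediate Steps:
c(r) = r²/2
(-57 + 22)*(c(-4) + 59) - 91*(-48 - 69)/(13 + 40) = (-57 + 22)*((½)*(-4)² + 59) - 91*(-48 - 69)/(13 + 40) = -35*((½)*16 + 59) - (-10647)/53 = -35*(8 + 59) - (-10647)/53 = -35*67 - 91*(-117/53) = -2345 + 10647/53 = -113638/53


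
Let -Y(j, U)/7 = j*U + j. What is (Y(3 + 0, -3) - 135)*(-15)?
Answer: 1395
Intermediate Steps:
Y(j, U) = -7*j - 7*U*j (Y(j, U) = -7*(j*U + j) = -7*(U*j + j) = -7*(j + U*j) = -7*j - 7*U*j)
(Y(3 + 0, -3) - 135)*(-15) = (-7*(3 + 0)*(1 - 3) - 135)*(-15) = (-7*3*(-2) - 135)*(-15) = (42 - 135)*(-15) = -93*(-15) = 1395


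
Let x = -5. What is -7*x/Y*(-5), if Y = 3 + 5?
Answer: -175/8 ≈ -21.875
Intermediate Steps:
Y = 8
-7*x/Y*(-5) = -(-35)/8*(-5) = -7*(-5/8)*(-5) = (35/8)*(-5) = -175/8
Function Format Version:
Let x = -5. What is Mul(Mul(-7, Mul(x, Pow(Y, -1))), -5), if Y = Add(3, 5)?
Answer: Rational(-175, 8) ≈ -21.875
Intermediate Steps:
Y = 8
Mul(Mul(-7, Mul(x, Pow(Y, -1))), -5) = Mul(Mul(-7, Mul(-5, Pow(8, -1))), -5) = Mul(Mul(-7, Mul(-5, Rational(1, 8))), -5) = Mul(Mul(-7, Rational(-5, 8)), -5) = Mul(Rational(35, 8), -5) = Rational(-175, 8)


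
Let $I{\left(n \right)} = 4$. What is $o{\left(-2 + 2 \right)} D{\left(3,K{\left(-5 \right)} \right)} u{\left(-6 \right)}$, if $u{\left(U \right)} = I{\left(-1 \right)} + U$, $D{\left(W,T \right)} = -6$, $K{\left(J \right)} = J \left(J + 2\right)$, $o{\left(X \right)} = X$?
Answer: $0$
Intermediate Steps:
$K{\left(J \right)} = J \left(2 + J\right)$
$u{\left(U \right)} = 4 + U$
$o{\left(-2 + 2 \right)} D{\left(3,K{\left(-5 \right)} \right)} u{\left(-6 \right)} = \left(-2 + 2\right) \left(-6\right) \left(4 - 6\right) = 0 \left(-6\right) \left(-2\right) = 0 \left(-2\right) = 0$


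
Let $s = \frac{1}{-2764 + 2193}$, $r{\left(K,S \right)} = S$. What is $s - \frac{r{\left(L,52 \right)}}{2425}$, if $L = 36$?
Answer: $- \frac{32117}{1384675} \approx -0.023195$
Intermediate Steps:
$s = - \frac{1}{571}$ ($s = \frac{1}{-571} = - \frac{1}{571} \approx -0.0017513$)
$s - \frac{r{\left(L,52 \right)}}{2425} = - \frac{1}{571} - \frac{52}{2425} = - \frac{32117}{1384675}$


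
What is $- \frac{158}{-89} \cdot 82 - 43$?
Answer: $\frac{9129}{89} \approx 102.57$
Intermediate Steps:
$- \frac{158}{-89} \cdot 82 - 43 = \left(-158\right) \left(- \frac{1}{89}\right) 82 - 43 = \frac{158}{89} \cdot 82 - 43 = \frac{12956}{89} - 43 = \frac{9129}{89}$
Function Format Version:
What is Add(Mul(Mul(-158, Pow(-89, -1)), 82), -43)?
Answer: Rational(9129, 89) ≈ 102.57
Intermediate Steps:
Add(Mul(Mul(-158, Pow(-89, -1)), 82), -43) = Add(Mul(Mul(-158, Rational(-1, 89)), 82), -43) = Add(Mul(Rational(158, 89), 82), -43) = Add(Rational(12956, 89), -43) = Rational(9129, 89)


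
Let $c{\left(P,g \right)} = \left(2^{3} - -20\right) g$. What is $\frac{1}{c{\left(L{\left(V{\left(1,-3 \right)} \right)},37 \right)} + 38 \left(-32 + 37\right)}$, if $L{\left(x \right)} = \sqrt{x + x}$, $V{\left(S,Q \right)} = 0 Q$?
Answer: $\frac{1}{1226} \approx 0.00081566$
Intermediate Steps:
$V{\left(S,Q \right)} = 0$
$L{\left(x \right)} = \sqrt{2} \sqrt{x}$ ($L{\left(x \right)} = \sqrt{2 x} = \sqrt{2} \sqrt{x}$)
$c{\left(P,g \right)} = 28 g$ ($c{\left(P,g \right)} = \left(8 + 20\right) g = 28 g$)
$\frac{1}{c{\left(L{\left(V{\left(1,-3 \right)} \right)},37 \right)} + 38 \left(-32 + 37\right)} = \frac{1}{28 \cdot 37 + 38 \left(-32 + 37\right)} = \frac{1}{1036 + 38 \cdot 5} = \frac{1}{1036 + 190} = \frac{1}{1226}$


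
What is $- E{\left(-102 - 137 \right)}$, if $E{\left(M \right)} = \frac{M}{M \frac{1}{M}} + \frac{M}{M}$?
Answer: $238$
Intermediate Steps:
$E{\left(M \right)} = 1 + M$ ($E{\left(M \right)} = \frac{M}{1} + 1 = M 1 + 1 = M + 1 = 1 + M$)
$- E{\left(-102 - 137 \right)} = - (1 - 239) = \left(-1\right) \left(-238\right) = 238$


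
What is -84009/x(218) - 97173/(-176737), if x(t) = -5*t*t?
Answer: 37937746893/41996245940 ≈ 0.90336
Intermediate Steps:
x(t) = -5*t²
-84009/x(218) - 97173/(-176737) = -84009/((-5*218²)) - 97173/(-176737) = -84009/((-5*47524)) - 97173*(-1/176737) = -84009/(-237620) + 97173/176737 = -84009*(-1/237620) + 97173/176737 = 84009/237620 + 97173/176737 = 37937746893/41996245940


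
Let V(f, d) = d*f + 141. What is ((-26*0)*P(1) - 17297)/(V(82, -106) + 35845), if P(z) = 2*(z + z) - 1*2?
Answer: -17297/27294 ≈ -0.63373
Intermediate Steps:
V(f, d) = 141 + d*f
P(z) = -2 + 4*z (P(z) = 2*(2*z) - 2 = 4*z - 2 = -2 + 4*z)
((-26*0)*P(1) - 17297)/(V(82, -106) + 35845) = ((-26*0)*(-2 + 4*1) - 17297)/((141 - 106*82) + 35845) = (0*(-2 + 4) - 17297)/((141 - 8692) + 35845) = (0*2 - 17297)/(-8551 + 35845) = (0 - 17297)/27294 = -17297*1/27294 = -17297/27294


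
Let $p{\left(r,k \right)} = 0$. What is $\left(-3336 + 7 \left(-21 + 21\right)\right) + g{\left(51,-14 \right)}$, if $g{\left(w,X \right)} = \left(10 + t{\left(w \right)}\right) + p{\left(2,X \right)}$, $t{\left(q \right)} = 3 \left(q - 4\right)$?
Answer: $-3185$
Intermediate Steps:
$t{\left(q \right)} = -12 + 3 q$ ($t{\left(q \right)} = 3 \left(-4 + q\right) = -12 + 3 q$)
$g{\left(w,X \right)} = -2 + 3 w$ ($g{\left(w,X \right)} = \left(10 + \left(-12 + 3 w\right)\right) + 0 = \left(-2 + 3 w\right) + 0 = -2 + 3 w$)
$\left(-3336 + 7 \left(-21 + 21\right)\right) + g{\left(51,-14 \right)} = \left(-3336 + 7 \left(-21 + 21\right)\right) + \left(-2 + 3 \cdot 51\right) = \left(-3336 + 7 \cdot 0\right) + \left(-2 + 153\right) = \left(-3336 + 0\right) + 151 = -3336 + 151 = -3185$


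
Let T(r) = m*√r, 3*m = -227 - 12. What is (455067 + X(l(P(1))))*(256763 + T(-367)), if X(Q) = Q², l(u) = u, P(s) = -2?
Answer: 116845395173 - 108761969*I*√367/3 ≈ 1.1685e+11 - 6.9453e+8*I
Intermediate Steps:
m = -239/3 (m = (-227 - 12)/3 = (⅓)*(-239) = -239/3 ≈ -79.667)
T(r) = -239*√r/3
(455067 + X(l(P(1))))*(256763 + T(-367)) = (455067 + (-2)²)*(256763 - 239*I*√367/3) = (455067 + 4)*(256763 - 239*I*√367/3) = 455071*(256763 - 239*I*√367/3) = 116845395173 - 108761969*I*√367/3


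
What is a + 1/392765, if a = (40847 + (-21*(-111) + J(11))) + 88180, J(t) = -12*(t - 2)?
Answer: 51550406251/392765 ≈ 1.3125e+5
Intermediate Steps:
J(t) = 24 - 12*t (J(t) = -12*(-2 + t) = 24 - 12*t)
a = 131250 (a = (40847 + (-21*(-111) + (24 - 12*11))) + 88180 = (40847 + (2331 + (24 - 132))) + 88180 = (40847 + (2331 - 108)) + 88180 = (40847 + 2223) + 88180 = 43070 + 88180 = 131250)
a + 1/392765 = 131250 + 1/392765 = 51550406251/392765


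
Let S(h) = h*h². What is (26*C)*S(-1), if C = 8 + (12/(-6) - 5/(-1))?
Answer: -286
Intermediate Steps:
S(h) = h³
C = 11 (C = 8 + (12*(-⅙) - 5*(-1)) = 8 + (-2 + 5) = 8 + 3 = 11)
(26*C)*S(-1) = (26*11)*(-1)³ = 286*(-1) = -286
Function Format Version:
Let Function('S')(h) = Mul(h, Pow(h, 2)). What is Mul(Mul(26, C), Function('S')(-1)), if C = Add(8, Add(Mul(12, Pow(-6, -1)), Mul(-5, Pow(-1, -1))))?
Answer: -286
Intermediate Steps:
Function('S')(h) = Pow(h, 3)
C = 11 (C = Add(8, Add(Mul(12, Rational(-1, 6)), Mul(-5, -1))) = Add(8, Add(-2, 5)) = Add(8, 3) = 11)
Mul(Mul(26, C), Function('S')(-1)) = Mul(Mul(26, 11), Pow(-1, 3)) = Mul(286, -1) = -286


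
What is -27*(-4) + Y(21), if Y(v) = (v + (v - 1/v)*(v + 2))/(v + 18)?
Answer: 99013/819 ≈ 120.90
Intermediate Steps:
Y(v) = (v + (2 + v)*(v - 1/v))/(18 + v) (Y(v) = (v + (v - 1/v)*(2 + v))/(18 + v) = (v + (2 + v)*(v - 1/v))/(18 + v))
-27*(-4) + Y(21) = -27*(-4) + (-2 + 21³ - 1*21 + 3*21²)/(21*(18 + 21)) = 108 + (1/21)*(-2 + 9261 - 21 + 3*441)/39 = 108 + (1/21)*(1/39)*(-2 + 9261 - 21 + 1323) = 108 + (1/21)*(1/39)*10561 = 108 + 10561/819 = 99013/819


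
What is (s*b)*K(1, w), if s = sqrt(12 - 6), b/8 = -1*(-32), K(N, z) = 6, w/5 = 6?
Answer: 1536*sqrt(6) ≈ 3762.4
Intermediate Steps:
w = 30 (w = 5*6 = 30)
b = 256 (b = 8*(-1*(-32)) = 8*32 = 256)
s = sqrt(6) ≈ 2.4495
(s*b)*K(1, w) = (sqrt(6)*256)*6 = (256*sqrt(6))*6 = 1536*sqrt(6)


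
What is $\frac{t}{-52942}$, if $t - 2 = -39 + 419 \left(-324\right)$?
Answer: $\frac{135793}{52942} \approx 2.5649$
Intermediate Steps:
$t = -135793$ ($t = 2 + \left(-39 + 419 \left(-324\right)\right) = 2 - 135795 = -135793$)
$\frac{t}{-52942} = - \frac{135793}{-52942} = \left(-135793\right) \left(- \frac{1}{52942}\right) = \frac{135793}{52942}$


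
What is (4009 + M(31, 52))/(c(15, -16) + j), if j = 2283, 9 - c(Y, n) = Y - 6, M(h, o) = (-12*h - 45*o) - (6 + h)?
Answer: 420/761 ≈ 0.55191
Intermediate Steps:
M(h, o) = -6 - 45*o - 13*h (M(h, o) = (-45*o - 12*h) + (-6 - h) = -6 - 45*o - 13*h)
c(Y, n) = 15 - Y (c(Y, n) = 9 - (Y - 6) = 9 - (-6 + Y) = 9 + (6 - Y) = 15 - Y)
(4009 + M(31, 52))/(c(15, -16) + j) = (4009 + (-6 - 45*52 - 13*31))/((15 - 1*15) + 2283) = (4009 + (-6 - 2340 - 403))/((15 - 15) + 2283) = (4009 - 2749)/(0 + 2283) = 1260/2283 = 1260*(1/2283) = 420/761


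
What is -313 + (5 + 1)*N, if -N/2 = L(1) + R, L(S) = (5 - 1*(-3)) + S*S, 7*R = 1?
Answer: -2959/7 ≈ -422.71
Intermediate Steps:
R = 1/7 (R = (1/7)*1 = 1/7 ≈ 0.14286)
L(S) = 8 + S**2 (L(S) = (5 + 3) + S**2 = 8 + S**2)
N = -128/7 (N = -2*((8 + 1**2) + 1/7) = -2*((8 + 1) + 1/7) = -2*(9 + 1/7) = -2*64/7 = -128/7 ≈ -18.286)
-313 + (5 + 1)*N = -313 + (5 + 1)*(-128/7) = -313 + 6*(-128/7) = -313 - 768/7 = -2959/7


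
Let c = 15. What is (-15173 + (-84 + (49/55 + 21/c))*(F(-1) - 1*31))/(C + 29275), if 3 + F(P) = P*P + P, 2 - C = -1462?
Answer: -681719/1690645 ≈ -0.40323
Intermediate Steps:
C = 1464 (C = 2 - 1*(-1462) = 2 + 1462 = 1464)
F(P) = -3 + P + P² (F(P) = -3 + (P*P + P) = -3 + (P² + P) = -3 + (P + P²) = -3 + P + P²)
(-15173 + (-84 + (49/55 + 21/c))*(F(-1) - 1*31))/(C + 29275) = (-15173 + (-84 + (49/55 + 21/15))*((-3 - 1 + (-1)²) - 1*31))/(1464 + 29275) = (-15173 + (-84 + (49*(1/55) + 21*(1/15)))*((-3 - 1 + 1) - 31))/30739 = (-15173 + (-84 + (49/55 + 7/5))*(-3 - 31))*(1/30739) = (-15173 + (-84 + 126/55)*(-34))*(1/30739) = (-15173 - 4494/55*(-34))*(1/30739) = (-15173 + 152796/55)*(1/30739) = -681719/55*1/30739 = -681719/1690645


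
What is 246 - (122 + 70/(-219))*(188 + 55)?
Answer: -2140530/73 ≈ -29322.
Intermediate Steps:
246 - (122 + 70/(-219))*(188 + 55) = 246 - (122 + 70*(-1/219))*243 = 246 - (122 - 70/219)*243 = 246 - 26648*243/219 = 246 - 1*2158488/73 = 246 - 2158488/73 = -2140530/73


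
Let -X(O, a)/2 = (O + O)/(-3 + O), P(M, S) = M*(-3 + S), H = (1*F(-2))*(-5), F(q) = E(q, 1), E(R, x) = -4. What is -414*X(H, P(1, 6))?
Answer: 33120/17 ≈ 1948.2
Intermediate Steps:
F(q) = -4
H = 20 (H = (1*(-4))*(-5) = -4*(-5) = 20)
X(O, a) = -4*O/(-3 + O) (X(O, a) = -2*(O + O)/(-3 + O) = -2*2*O/(-3 + O) = -4*O/(-3 + O))
-414*X(H, P(1, 6)) = -(-1656)*20/(-3 + 20) = -(-1656)*20/17 = -414*(-80/17) = 33120/17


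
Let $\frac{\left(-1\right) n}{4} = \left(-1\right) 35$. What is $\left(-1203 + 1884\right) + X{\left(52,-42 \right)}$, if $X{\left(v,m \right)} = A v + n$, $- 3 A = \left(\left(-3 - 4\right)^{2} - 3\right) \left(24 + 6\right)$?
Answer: $-23099$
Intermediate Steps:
$n = 140$ ($n = - 4 \left(\left(-1\right) 35\right) = \left(-4\right) \left(-35\right) = 140$)
$A = -460$ ($A = - \frac{\left(\left(-3 - 4\right)^{2} - 3\right) \left(24 + 6\right)}{3} = - \frac{\left(\left(-7\right)^{2} - 3\right) 30}{3} = - \frac{\left(49 - 3\right) 30}{3} = - \frac{46 \cdot 30}{3} = \left(- \frac{1}{3}\right) 1380 = -460$)
$X{\left(v,m \right)} = 140 - 460 v$ ($X{\left(v,m \right)} = - 460 v + 140 = 140 - 460 v$)
$\left(-1203 + 1884\right) + X{\left(52,-42 \right)} = \left(-1203 + 1884\right) + \left(140 - 23920\right) = 681 + \left(140 - 23920\right) = 681 - 23780 = -23099$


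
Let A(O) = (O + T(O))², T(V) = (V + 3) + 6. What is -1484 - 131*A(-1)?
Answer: -7903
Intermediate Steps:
T(V) = 9 + V (T(V) = (3 + V) + 6 = 9 + V)
A(O) = (9 + 2*O)² (A(O) = (O + (9 + O))² = (9 + 2*O)²)
-1484 - 131*A(-1) = -1484 - 131*(9 + 2*(-1))² = -1484 - 131*(9 - 2)² = -1484 - 131*7² = -1484 - 131*49 = -1484 - 6419 = -7903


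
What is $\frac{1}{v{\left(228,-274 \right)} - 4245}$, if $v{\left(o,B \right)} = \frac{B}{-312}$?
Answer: $- \frac{156}{662083} \approx -0.00023562$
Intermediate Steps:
$v{\left(o,B \right)} = - \frac{B}{312}$ ($v{\left(o,B \right)} = B \left(- \frac{1}{312}\right) = - \frac{B}{312}$)
$\frac{1}{v{\left(228,-274 \right)} - 4245} = \frac{1}{\left(- \frac{1}{312}\right) \left(-274\right) - 4245} = \frac{1}{\frac{137}{156} - 4245} = \frac{1}{- \frac{662083}{156}} = - \frac{156}{662083}$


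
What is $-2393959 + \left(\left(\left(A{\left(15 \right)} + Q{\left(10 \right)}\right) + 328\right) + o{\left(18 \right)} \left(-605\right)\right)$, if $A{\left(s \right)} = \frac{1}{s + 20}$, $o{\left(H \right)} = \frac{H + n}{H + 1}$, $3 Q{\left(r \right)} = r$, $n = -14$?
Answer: $- \frac{4775541238}{1995} \approx -2.3938 \cdot 10^{6}$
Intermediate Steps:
$Q{\left(r \right)} = \frac{r}{3}$
$o{\left(H \right)} = \frac{-14 + H}{1 + H}$ ($o{\left(H \right)} = \frac{H - 14}{H + 1} = \frac{-14 + H}{1 + H}$)
$A{\left(s \right)} = \frac{1}{20 + s}$
$-2393959 + \left(\left(\left(A{\left(15 \right)} + Q{\left(10 \right)}\right) + 328\right) + o{\left(18 \right)} \left(-605\right)\right) = -2393959 + \left(\left(\left(\frac{1}{20 + 15} + \frac{1}{3} \cdot 10\right) + 328\right) + \frac{-14 + 18}{1 + 18} \left(-605\right)\right) = -2393959 + \left(\left(\left(\frac{1}{35} + \frac{10}{3}\right) + 328\right) + \frac{1}{19} \cdot 4 \left(-605\right)\right) = -2393959 + \left(\left(\frac{353}{105} + 328\right) + \frac{4}{19} \left(-605\right)\right) = -2393959 + \left(\frac{34793}{105} - \frac{2420}{19}\right) = -2393959 + \frac{406967}{1995} = - \frac{4775541238}{1995}$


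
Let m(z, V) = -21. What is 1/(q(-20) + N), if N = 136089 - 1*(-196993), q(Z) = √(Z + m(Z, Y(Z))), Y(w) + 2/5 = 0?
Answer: 333082/110943618765 - I*√41/110943618765 ≈ 3.0023e-6 - 5.7715e-11*I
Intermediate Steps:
Y(w) = -⅖ (Y(w) = -⅖ + 0 = -⅖)
q(Z) = √(-21 + Z) (q(Z) = √(Z - 21) = √(-21 + Z))
N = 333082 (N = 136089 + 196993 = 333082)
1/(q(-20) + N) = 1/(√(-21 - 20) + 333082) = 1/(√(-41) + 333082) = 1/(I*√41 + 333082) = 1/(333082 + I*√41)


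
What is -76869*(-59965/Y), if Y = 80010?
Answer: 102432213/1778 ≈ 57611.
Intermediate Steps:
-76869*(-59965/Y) = -76869/(80010/(-59965)) = -76869/(80010*(-1/59965)) = -76869/(-16002/11993) = -76869*(-11993/16002) = 102432213/1778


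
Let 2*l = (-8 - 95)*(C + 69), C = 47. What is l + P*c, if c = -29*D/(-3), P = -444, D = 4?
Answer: -23142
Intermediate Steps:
l = -5974 (l = ((-8 - 95)*(47 + 69))/2 = (-103*116)/2 = (1/2)*(-11948) = -5974)
c = 116/3 (c = -116/(-3) = -116*(-1)/3 = -29*(-4/3) = 116/3 ≈ 38.667)
l + P*c = -5974 - 444*116/3 = -5974 - 17168 = -23142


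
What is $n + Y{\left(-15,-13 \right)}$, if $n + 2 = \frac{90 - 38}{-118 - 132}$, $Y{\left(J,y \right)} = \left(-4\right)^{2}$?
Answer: $\frac{1724}{125} \approx 13.792$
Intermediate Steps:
$Y{\left(J,y \right)} = 16$
$n = - \frac{276}{125}$ ($n = -2 + \frac{90 - 38}{-118 - 132} = -2 + \frac{52}{-250} = -2 + 52 \left(- \frac{1}{250}\right) = -2 - \frac{26}{125} = - \frac{276}{125} \approx -2.208$)
$n + Y{\left(-15,-13 \right)} = - \frac{276}{125} + 16 = \frac{1724}{125}$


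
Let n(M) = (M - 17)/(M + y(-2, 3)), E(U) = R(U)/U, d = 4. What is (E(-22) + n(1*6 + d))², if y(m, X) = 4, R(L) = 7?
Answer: 81/121 ≈ 0.66942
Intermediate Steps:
E(U) = 7/U
n(M) = (-17 + M)/(4 + M) (n(M) = (M - 17)/(M + 4) = (-17 + M)/(4 + M))
(E(-22) + n(1*6 + d))² = (7/(-22) + (-17 + (1*6 + 4))/(4 + (1*6 + 4)))² = (7*(-1/22) + (-17 + (6 + 4))/(4 + (6 + 4)))² = (-7/22 + (-17 + 10)/(4 + 10))² = (-7/22 - 7/14)² = (-7/22 + (1/14)*(-7))² = (-7/22 - ½)² = (-9/11)² = 81/121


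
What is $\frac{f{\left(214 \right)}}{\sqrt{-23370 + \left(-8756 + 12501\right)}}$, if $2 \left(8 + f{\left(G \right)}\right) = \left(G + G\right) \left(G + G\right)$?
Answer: $- \frac{91584 i \sqrt{785}}{3925} \approx - 653.75 i$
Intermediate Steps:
$f{\left(G \right)} = -8 + 2 G^{2}$ ($f{\left(G \right)} = -8 + \frac{\left(G + G\right) \left(G + G\right)}{2} = -8 + \frac{2 G 2 G}{2} = -8 + \frac{4 G^{2}}{2} = -8 + 2 G^{2}$)
$\frac{f{\left(214 \right)}}{\sqrt{-23370 + \left(-8756 + 12501\right)}} = \frac{-8 + 2 \cdot 214^{2}}{\sqrt{-23370 + \left(-8756 + 12501\right)}} = \frac{-8 + 2 \cdot 45796}{\sqrt{-23370 + 3745}} = \frac{-8 + 91592}{\sqrt{-19625}} = \frac{91584}{5 i \sqrt{785}} = 91584 \left(- \frac{i \sqrt{785}}{3925}\right) = - \frac{91584 i \sqrt{785}}{3925}$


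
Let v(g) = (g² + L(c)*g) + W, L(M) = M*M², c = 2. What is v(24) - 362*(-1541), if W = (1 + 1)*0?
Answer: 558610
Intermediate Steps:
L(M) = M³
W = 0 (W = 2*0 = 0)
v(g) = g² + 8*g (v(g) = (g² + 2³*g) + 0 = (g² + 8*g) + 0 = g² + 8*g)
v(24) - 362*(-1541) = 24*(8 + 24) - 362*(-1541) = 24*32 + 557842 = 768 + 557842 = 558610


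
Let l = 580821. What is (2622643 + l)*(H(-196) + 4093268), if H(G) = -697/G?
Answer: 642519755540850/49 ≈ 1.3113e+13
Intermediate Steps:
(2622643 + l)*(H(-196) + 4093268) = (2622643 + 580821)*(-697/(-196) + 4093268) = 3203464*(-697*(-1/196) + 4093268) = 3203464*(697/196 + 4093268) = 3203464*(802281225/196) = 642519755540850/49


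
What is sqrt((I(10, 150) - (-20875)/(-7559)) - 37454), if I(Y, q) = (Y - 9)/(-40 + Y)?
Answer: I*sqrt(1926201929503530)/226770 ≈ 193.54*I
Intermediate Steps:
I(Y, q) = (-9 + Y)/(-40 + Y)
sqrt((I(10, 150) - (-20875)/(-7559)) - 37454) = sqrt(((-9 + 10)/(-40 + 10) - (-20875)/(-7559)) - 37454) = sqrt((1/(-30) - (-20875)*(-1)/7559) - 37454) = sqrt((-1/30*1 - 1*20875/7559) - 37454) = sqrt((-1/30 - 20875/7559) - 37454) = sqrt(-633809/226770 - 37454) = sqrt(-8494077389/226770) = I*sqrt(1926201929503530)/226770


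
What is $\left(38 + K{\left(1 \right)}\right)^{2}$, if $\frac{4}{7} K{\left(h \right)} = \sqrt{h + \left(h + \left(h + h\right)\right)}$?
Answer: $\frac{6889}{4} \approx 1722.3$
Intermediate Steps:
$K{\left(h \right)} = \frac{7 \sqrt{h}}{2}$ ($K{\left(h \right)} = \frac{7 \sqrt{h + \left(h + \left(h + h\right)\right)}}{4} = \frac{7 \sqrt{h + \left(h + 2 h\right)}}{4} = \frac{7 \sqrt{h + 3 h}}{4} = \frac{7 \sqrt{4 h}}{4} = \frac{7 \cdot 2 \sqrt{h}}{4} = \frac{7 \sqrt{h}}{2}$)
$\left(38 + K{\left(1 \right)}\right)^{2} = \left(38 + \frac{7 \sqrt{1}}{2}\right)^{2} = \left(38 + \frac{7}{2} \cdot 1\right)^{2} = \left(38 + \frac{7}{2}\right)^{2} = \left(\frac{83}{2}\right)^{2} = \frac{6889}{4}$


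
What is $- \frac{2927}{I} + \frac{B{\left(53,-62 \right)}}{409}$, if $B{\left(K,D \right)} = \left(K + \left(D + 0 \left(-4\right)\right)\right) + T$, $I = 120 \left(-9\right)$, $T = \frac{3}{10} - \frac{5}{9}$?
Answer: $\frac{1187147}{441720} \approx 2.6876$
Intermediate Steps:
$T = - \frac{23}{90}$ ($T = 3 \cdot \frac{1}{10} - \frac{5}{9} = \frac{3}{10} - \frac{5}{9} = - \frac{23}{90} \approx -0.25556$)
$I = -1080$
$B{\left(K,D \right)} = - \frac{23}{90} + D + K$ ($B{\left(K,D \right)} = \left(K + \left(D + 0 \left(-4\right)\right)\right) - \frac{23}{90} = \left(K + \left(D + 0\right)\right) - \frac{23}{90} = \left(K + D\right) - \frac{23}{90} = \left(D + K\right) - \frac{23}{90} = - \frac{23}{90} + D + K$)
$- \frac{2927}{I} + \frac{B{\left(53,-62 \right)}}{409} = - \frac{2927}{-1080} + \frac{- \frac{23}{90} - 62 + 53}{409} = \left(-2927\right) \left(- \frac{1}{1080}\right) - \frac{833}{36810} = \frac{2927}{1080} - \frac{833}{36810} = \frac{1187147}{441720}$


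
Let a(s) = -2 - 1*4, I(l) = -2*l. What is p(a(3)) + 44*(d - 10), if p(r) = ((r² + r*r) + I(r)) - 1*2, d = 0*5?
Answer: -358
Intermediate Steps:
d = 0
a(s) = -6 (a(s) = -2 - 4 = -6)
p(r) = -2 - 2*r + 2*r² (p(r) = ((r² + r*r) - 2*r) - 1*2 = ((r² + r²) - 2*r) - 2 = (2*r² - 2*r) - 2 = (-2*r + 2*r²) - 2 = -2 - 2*r + 2*r²)
p(a(3)) + 44*(d - 10) = (-2 - 2*(-6) + 2*(-6)²) + 44*(0 - 10) = (-2 + 12 + 2*36) + 44*(-10) = (-2 + 12 + 72) - 440 = 82 - 440 = -358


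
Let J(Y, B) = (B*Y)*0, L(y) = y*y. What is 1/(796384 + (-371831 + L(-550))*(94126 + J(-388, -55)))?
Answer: -1/6525053322 ≈ -1.5326e-10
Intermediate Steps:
L(y) = y²
J(Y, B) = 0
1/(796384 + (-371831 + L(-550))*(94126 + J(-388, -55))) = 1/(796384 + (-371831 + (-550)²)*(94126 + 0)) = 1/(796384 + (-371831 + 302500)*94126) = 1/(796384 - 69331*94126) = 1/(796384 - 6525849706) = 1/(-6525053322) = -1/6525053322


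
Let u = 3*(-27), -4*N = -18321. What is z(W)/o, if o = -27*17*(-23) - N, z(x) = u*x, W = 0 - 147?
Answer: 15876/7969 ≈ 1.9922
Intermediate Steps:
N = 18321/4 (N = -1/4*(-18321) = 18321/4 ≈ 4580.3)
u = -81
W = -147
z(x) = -81*x
o = 23907/4 (o = -27*17*(-23) - 1*18321/4 = -459*(-23) - 18321/4 = 10557 - 18321/4 = 23907/4 ≈ 5976.8)
z(W)/o = (-81*(-147))/(23907/4) = 11907*(4/23907) = 15876/7969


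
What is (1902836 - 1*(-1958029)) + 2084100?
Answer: 5944965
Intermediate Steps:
(1902836 - 1*(-1958029)) + 2084100 = (1902836 + 1958029) + 2084100 = 3860865 + 2084100 = 5944965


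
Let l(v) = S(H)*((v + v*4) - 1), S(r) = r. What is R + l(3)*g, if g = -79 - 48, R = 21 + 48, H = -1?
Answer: 1847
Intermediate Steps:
l(v) = 1 - 5*v (l(v) = -((v + v*4) - 1) = -((v + 4*v) - 1) = -(5*v - 1) = -(-1 + 5*v) = 1 - 5*v)
R = 69
g = -127
R + l(3)*g = 69 + (1 - 5*3)*(-127) = 69 + (1 - 15)*(-127) = 69 - 14*(-127) = 69 + 1778 = 1847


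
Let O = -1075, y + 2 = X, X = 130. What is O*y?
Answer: -137600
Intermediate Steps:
y = 128 (y = -2 + 130 = 128)
O*y = -1075*128 = -137600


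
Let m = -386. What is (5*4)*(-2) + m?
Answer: -426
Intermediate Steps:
(5*4)*(-2) + m = (5*4)*(-2) - 386 = 20*(-2) - 386 = -40 - 386 = -426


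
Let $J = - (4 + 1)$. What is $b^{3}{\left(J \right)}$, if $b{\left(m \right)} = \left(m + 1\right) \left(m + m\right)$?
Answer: $64000$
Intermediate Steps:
$J = -5$ ($J = \left(-1\right) 5 = -5$)
$b{\left(m \right)} = 2 m \left(1 + m\right)$ ($b{\left(m \right)} = \left(1 + m\right) 2 m = 2 m \left(1 + m\right)$)
$b^{3}{\left(J \right)} = \left(2 \left(-5\right) \left(1 - 5\right)\right)^{3} = \left(2 \left(-5\right) \left(-4\right)\right)^{3} = 40^{3} = 64000$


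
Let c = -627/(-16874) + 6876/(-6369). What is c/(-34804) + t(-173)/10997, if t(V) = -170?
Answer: -2747344479073/178065875275288 ≈ -0.015429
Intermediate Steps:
c = -3394917/3256682 (c = -627*(-1/16874) + 6876*(-1/6369) = 57/1534 - 2292/2123 = -3394917/3256682 ≈ -1.0424)
c/(-34804) + t(-173)/10997 = -3394917/3256682/(-34804) - 170/10997 = -3394917/3256682*(-1/34804) - 170*1/10997 = 3394917/113345560328 - 170/10997 = -2747344479073/178065875275288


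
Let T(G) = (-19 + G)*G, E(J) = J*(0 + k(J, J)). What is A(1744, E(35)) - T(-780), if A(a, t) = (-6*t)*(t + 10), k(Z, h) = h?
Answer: -9700470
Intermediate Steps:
E(J) = J**2 (E(J) = J*(0 + J) = J*J = J**2)
A(a, t) = -6*t*(10 + t) (A(a, t) = (-6*t)*(10 + t) = -6*t*(10 + t))
T(G) = G*(-19 + G)
A(1744, E(35)) - T(-780) = -6*35**2*(10 + 35**2) - (-780)*(-19 - 780) = -6*1225*(10 + 1225) - (-780)*(-799) = -6*1225*1235 - 1*623220 = -9077250 - 623220 = -9700470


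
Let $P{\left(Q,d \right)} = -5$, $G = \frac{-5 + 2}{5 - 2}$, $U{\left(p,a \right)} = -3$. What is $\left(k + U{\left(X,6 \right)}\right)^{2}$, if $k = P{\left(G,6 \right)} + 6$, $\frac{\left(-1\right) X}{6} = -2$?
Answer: $4$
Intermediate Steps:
$X = 12$ ($X = \left(-6\right) \left(-2\right) = 12$)
$G = -1$ ($G = - \frac{3}{3} = \left(-3\right) \frac{1}{3} = -1$)
$k = 1$ ($k = -5 + 6 = 1$)
$\left(k + U{\left(X,6 \right)}\right)^{2} = \left(1 - 3\right)^{2} = \left(-2\right)^{2} = 4$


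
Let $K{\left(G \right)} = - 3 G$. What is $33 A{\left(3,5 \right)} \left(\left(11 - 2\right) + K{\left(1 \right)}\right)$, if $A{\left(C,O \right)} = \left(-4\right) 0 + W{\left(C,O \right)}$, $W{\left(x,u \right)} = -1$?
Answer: $-198$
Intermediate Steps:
$A{\left(C,O \right)} = -1$ ($A{\left(C,O \right)} = \left(-4\right) 0 - 1 = 0 - 1 = -1$)
$33 A{\left(3,5 \right)} \left(\left(11 - 2\right) + K{\left(1 \right)}\right) = 33 \left(-1\right) \left(\left(11 - 2\right) - 3\right) = - 33 \left(9 - 3\right) = \left(-33\right) 6 = -198$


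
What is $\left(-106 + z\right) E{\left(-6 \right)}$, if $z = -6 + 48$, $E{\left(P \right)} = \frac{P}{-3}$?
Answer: $-128$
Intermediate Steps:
$E{\left(P \right)} = - \frac{P}{3}$ ($E{\left(P \right)} = P \left(- \frac{1}{3}\right) = - \frac{P}{3}$)
$z = 42$
$\left(-106 + z\right) E{\left(-6 \right)} = \left(-106 + 42\right) \left(\left(- \frac{1}{3}\right) \left(-6\right)\right) = \left(-64\right) 2 = -128$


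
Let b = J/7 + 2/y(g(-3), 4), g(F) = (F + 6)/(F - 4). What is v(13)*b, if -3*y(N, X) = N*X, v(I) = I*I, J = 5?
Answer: 9971/14 ≈ 712.21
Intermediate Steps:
v(I) = I²
g(F) = (6 + F)/(-4 + F)
y(N, X) = -N*X/3
b = 59/14 (b = 5/7 + 2/((-⅓*(6 - 3)/(-4 - 3)*4)) = 5*(⅐) + 2/((-⅓*3/(-7)*4)) = 5/7 + 2/((-⅓*(-⅐*3)*4)) = 5/7 + 2/((-⅓*(-3/7)*4)) = 5/7 + 2/(4/7) = 5/7 + 2*(7/4) = 5/7 + 7/2 = 59/14 ≈ 4.2143)
v(13)*b = 13²*(59/14) = 169*(59/14) = 9971/14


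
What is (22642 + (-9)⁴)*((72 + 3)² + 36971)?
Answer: 1243930988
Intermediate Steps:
(22642 + (-9)⁴)*((72 + 3)² + 36971) = (22642 + 6561)*(75² + 36971) = 29203*(5625 + 36971) = 29203*42596 = 1243930988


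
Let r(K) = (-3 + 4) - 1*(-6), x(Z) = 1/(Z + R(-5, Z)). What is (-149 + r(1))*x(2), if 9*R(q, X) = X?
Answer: -639/10 ≈ -63.900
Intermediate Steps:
R(q, X) = X/9
x(Z) = 9/(10*Z) (x(Z) = 1/(Z + Z/9) = 1/(10*Z/9) = 9/(10*Z))
r(K) = 7 (r(K) = 1 + 6 = 7)
(-149 + r(1))*x(2) = (-149 + 7)*((9/10)/2) = -639/(5*2) = -142*9/20 = -639/10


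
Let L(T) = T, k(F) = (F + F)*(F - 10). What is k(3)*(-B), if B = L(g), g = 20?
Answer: 840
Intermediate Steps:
k(F) = 2*F*(-10 + F) (k(F) = (2*F)*(-10 + F) = 2*F*(-10 + F))
B = 20
k(3)*(-B) = (2*3*(-10 + 3))*(-1*20) = (2*3*(-7))*(-20) = -42*(-20) = 840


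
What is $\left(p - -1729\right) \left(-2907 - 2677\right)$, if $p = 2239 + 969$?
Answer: $-27568208$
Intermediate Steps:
$p = 3208$
$\left(p - -1729\right) \left(-2907 - 2677\right) = \left(3208 - -1729\right) \left(-2907 - 2677\right) = \left(3208 + 1729\right) \left(-5584\right) = 4937 \left(-5584\right) = -27568208$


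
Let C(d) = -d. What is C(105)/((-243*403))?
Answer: 35/32643 ≈ 0.0010722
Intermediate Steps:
C(105)/((-243*403)) = (-1*105)/((-243*403)) = -105/(-97929) = -105*(-1/97929) = 35/32643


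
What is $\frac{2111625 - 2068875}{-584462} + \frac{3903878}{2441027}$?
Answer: $\frac{1088657219693}{713343761237} \approx 1.5261$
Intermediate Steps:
$\frac{2111625 - 2068875}{-584462} + \frac{3903878}{2441027} = 42750 \left(- \frac{1}{584462}\right) + 3903878 \cdot \frac{1}{2441027} = - \frac{21375}{292231} + \frac{3903878}{2441027} = \frac{1088657219693}{713343761237}$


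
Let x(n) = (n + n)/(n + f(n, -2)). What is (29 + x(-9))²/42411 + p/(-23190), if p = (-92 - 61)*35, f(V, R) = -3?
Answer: 33157787/131134812 ≈ 0.25285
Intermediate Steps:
p = -5355 (p = -153*35 = -5355)
x(n) = 2*n/(-3 + n) (x(n) = (n + n)/(n - 3) = (2*n)/(-3 + n) = 2*n/(-3 + n))
(29 + x(-9))²/42411 + p/(-23190) = (29 + 2*(-9)/(-3 - 9))²/42411 - 5355/(-23190) = (29 + 2*(-9)/(-12))²*(1/42411) - 5355*(-1/23190) = (29 + 2*(-9)*(-1/12))²*(1/42411) + 357/1546 = (29 + 3/2)²*(1/42411) + 357/1546 = (61/2)²*(1/42411) + 357/1546 = (3721/4)*(1/42411) + 357/1546 = 3721/169644 + 357/1546 = 33157787/131134812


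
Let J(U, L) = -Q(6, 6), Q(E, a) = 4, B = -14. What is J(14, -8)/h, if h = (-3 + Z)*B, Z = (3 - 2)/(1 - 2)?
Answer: -1/14 ≈ -0.071429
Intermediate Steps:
J(U, L) = -4 (J(U, L) = -1*4 = -4)
Z = -1 (Z = 1/(-1) = 1*(-1) = -1)
h = 56 (h = (-3 - 1)*(-14) = -4*(-14) = 56)
J(14, -8)/h = -4/56 = -4*1/56 = -1/14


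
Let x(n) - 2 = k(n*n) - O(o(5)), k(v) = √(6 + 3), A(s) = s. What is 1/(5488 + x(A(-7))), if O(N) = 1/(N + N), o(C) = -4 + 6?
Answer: 4/21971 ≈ 0.00018206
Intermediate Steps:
k(v) = 3 (k(v) = √9 = 3)
o(C) = 2
O(N) = 1/(2*N)
x(n) = 19/4 (x(n) = 2 + (3 - 1/(2*2)) = 2 + (3 - 1*¼) = 2 + (3 - ¼) = 2 + 11/4 = 19/4)
1/(5488 + x(A(-7))) = 1/(5488 + 19/4) = 1/(21971/4) = 4/21971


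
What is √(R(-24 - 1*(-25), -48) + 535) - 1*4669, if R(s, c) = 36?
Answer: -4669 + √571 ≈ -4645.1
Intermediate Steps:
√(R(-24 - 1*(-25), -48) + 535) - 1*4669 = √(36 + 535) - 1*4669 = √571 - 4669 = -4669 + √571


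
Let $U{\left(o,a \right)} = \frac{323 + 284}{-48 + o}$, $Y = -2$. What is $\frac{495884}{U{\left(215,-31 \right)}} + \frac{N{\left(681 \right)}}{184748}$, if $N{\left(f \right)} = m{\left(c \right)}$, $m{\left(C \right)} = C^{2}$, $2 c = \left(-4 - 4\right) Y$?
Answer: $\frac{3824866859148}{28035509} \approx 1.3643 \cdot 10^{5}$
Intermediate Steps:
$U{\left(o,a \right)} = \frac{607}{-48 + o}$
$c = 8$ ($c = \frac{\left(-4 - 4\right) \left(-2\right)}{2} = \frac{\left(-8\right) \left(-2\right)}{2} = \frac{1}{2} \cdot 16 = 8$)
$N{\left(f \right)} = 64$ ($N{\left(f \right)} = 8^{2} = 64$)
$\frac{495884}{U{\left(215,-31 \right)}} + \frac{N{\left(681 \right)}}{184748} = \frac{495884}{607 \frac{1}{-48 + 215}} + \frac{64}{184748} = \frac{495884}{607 \cdot \frac{1}{167}} + 64 \cdot \frac{1}{184748} = \frac{495884}{607 \cdot \frac{1}{167}} + \frac{16}{46187} = \frac{495884}{\frac{607}{167}} + \frac{16}{46187} = 495884 \cdot \frac{167}{607} + \frac{16}{46187} = \frac{82812628}{607} + \frac{16}{46187} = \frac{3824866859148}{28035509}$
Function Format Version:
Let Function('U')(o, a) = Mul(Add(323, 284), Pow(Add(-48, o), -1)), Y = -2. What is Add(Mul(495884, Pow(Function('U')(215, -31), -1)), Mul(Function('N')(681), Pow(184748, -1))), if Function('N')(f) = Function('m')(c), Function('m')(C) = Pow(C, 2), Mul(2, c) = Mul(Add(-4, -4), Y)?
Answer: Rational(3824866859148, 28035509) ≈ 1.3643e+5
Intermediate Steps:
Function('U')(o, a) = Mul(607, Pow(Add(-48, o), -1))
c = 8 (c = Mul(Rational(1, 2), Mul(Add(-4, -4), -2)) = Mul(Rational(1, 2), Mul(-8, -2)) = Mul(Rational(1, 2), 16) = 8)
Function('N')(f) = 64 (Function('N')(f) = Pow(8, 2) = 64)
Add(Mul(495884, Pow(Function('U')(215, -31), -1)), Mul(Function('N')(681), Pow(184748, -1))) = Add(Mul(495884, Pow(Mul(607, Pow(Add(-48, 215), -1)), -1)), Mul(64, Pow(184748, -1))) = Add(Mul(495884, Pow(Mul(607, Pow(167, -1)), -1)), Mul(64, Rational(1, 184748))) = Add(Mul(495884, Pow(Mul(607, Rational(1, 167)), -1)), Rational(16, 46187)) = Add(Mul(495884, Pow(Rational(607, 167), -1)), Rational(16, 46187)) = Add(Mul(495884, Rational(167, 607)), Rational(16, 46187)) = Add(Rational(82812628, 607), Rational(16, 46187)) = Rational(3824866859148, 28035509)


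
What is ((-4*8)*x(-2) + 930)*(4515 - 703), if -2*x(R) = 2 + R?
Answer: 3545160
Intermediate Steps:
x(R) = -1 - R/2 (x(R) = -(2 + R)/2 = -1 - R/2)
((-4*8)*x(-2) + 930)*(4515 - 703) = ((-4*8)*(-1 - ½*(-2)) + 930)*(4515 - 703) = (-32*(-1 + 1) + 930)*3812 = (-32*0 + 930)*3812 = (0 + 930)*3812 = 930*3812 = 3545160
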